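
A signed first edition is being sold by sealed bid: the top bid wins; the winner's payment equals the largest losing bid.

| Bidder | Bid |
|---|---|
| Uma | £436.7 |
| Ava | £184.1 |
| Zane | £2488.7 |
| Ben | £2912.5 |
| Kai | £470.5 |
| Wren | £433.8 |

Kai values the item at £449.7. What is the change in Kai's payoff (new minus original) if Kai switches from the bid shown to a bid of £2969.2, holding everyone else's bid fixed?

The highest bid among the other bidders is £2912.5; Kai's bid doesn't change that.
Original bid £470.5: Kai is not highest (top rival bid is £2912.5); payoff £0.
Alternative bid £2969.2: Kai is highest, pays the top rival bid £2912.5; payoff £449.7 − £2912.5 = −£2462.8.
Change in payoff = −£2462.8 − (£0) = −£2462.8.

−£2462.8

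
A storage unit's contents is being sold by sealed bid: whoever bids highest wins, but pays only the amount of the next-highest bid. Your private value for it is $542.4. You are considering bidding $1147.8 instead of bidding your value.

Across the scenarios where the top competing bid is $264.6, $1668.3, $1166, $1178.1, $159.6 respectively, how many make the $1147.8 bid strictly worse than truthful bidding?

The deviation hurts exactly when the highest competing bid lies strictly between $542.4 and $1147.8 — overbidding then wins at a price above your value.
$264.6: below both → same outcome either way.
$1668.3: above both → same outcome either way.
$1166: above both → same outcome either way.
$1178.1: above both → same outcome either way.
$159.6: below both → same outcome either way.
Count: 0.

0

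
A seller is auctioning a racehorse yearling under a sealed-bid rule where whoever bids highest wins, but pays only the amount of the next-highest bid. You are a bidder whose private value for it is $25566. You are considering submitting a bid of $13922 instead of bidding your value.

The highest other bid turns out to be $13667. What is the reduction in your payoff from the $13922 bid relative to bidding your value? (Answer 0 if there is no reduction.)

$0

Bidding your value $25566: you win (since $25566 > $13667) and pay $13667. Payoff $11899.
Bidding $13922: you win and pay $13667. Payoff $25566 − $13667 = $11899.
Difference = $11899 − $11899 = $0; both bids lead to the same outcome because the competing bid is below both your value and your alternative bid.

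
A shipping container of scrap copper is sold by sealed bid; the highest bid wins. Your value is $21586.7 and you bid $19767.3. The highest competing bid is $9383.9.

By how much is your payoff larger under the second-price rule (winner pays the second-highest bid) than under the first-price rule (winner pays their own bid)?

You have the highest bid, so you win under either rule.
Second-price: pay $9383.9 → payoff $12202.8.
First-price: pay your own bid $19767.3 → payoff $1819.4.
Difference = $12202.8 − ($1819.4) = $10383.4.

$10383.4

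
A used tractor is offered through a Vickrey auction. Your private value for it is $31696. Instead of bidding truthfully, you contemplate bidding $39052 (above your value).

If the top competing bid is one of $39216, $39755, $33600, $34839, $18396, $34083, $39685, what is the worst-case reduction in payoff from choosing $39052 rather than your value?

$3143

$39216: same outcome either way → loss $0.
$39755: same outcome either way → loss $0.
$33600: truthful gives $0, deviation gives −$1904 → loss $1904.
$34839: truthful gives $0, deviation gives −$3143 → loss $3143.
$18396: same outcome either way → loss $0.
$34083: truthful gives $0, deviation gives −$2387 → loss $2387.
$39685: same outcome either way → loss $0.
Maximum loss: $3143.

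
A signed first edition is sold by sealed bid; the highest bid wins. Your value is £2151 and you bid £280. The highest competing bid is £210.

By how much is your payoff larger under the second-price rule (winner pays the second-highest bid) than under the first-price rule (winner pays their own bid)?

£70

You have the highest bid, so you win under either rule.
Second-price: pay £210 → payoff £1941.
First-price: pay your own bid £280 → payoff £1871.
Difference = £1941 − (£1871) = £70.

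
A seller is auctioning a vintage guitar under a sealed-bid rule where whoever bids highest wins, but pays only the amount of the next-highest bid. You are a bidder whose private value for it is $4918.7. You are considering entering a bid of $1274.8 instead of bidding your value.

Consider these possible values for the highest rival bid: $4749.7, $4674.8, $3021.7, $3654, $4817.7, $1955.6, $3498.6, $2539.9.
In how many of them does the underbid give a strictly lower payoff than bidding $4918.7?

8

The deviation hurts exactly when the highest competing bid lies strictly between $1274.8 and $4918.7 — underbidding then forfeits a profitable win.
$4749.7: inside the interval → strictly worse (loss $169).
$4674.8: inside the interval → strictly worse (loss $243.9).
$3021.7: inside the interval → strictly worse (loss $1897).
$3654: inside the interval → strictly worse (loss $1264.7).
$4817.7: inside the interval → strictly worse (loss $101).
$1955.6: inside the interval → strictly worse (loss $2963.1).
$3498.6: inside the interval → strictly worse (loss $1420.1).
$2539.9: inside the interval → strictly worse (loss $2378.8).
Count: 8.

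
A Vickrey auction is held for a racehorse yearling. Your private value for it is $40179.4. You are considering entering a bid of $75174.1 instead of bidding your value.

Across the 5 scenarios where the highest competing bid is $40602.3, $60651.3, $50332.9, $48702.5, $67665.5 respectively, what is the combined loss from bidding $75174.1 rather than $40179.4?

The deviation costs you only when the competing bid falls strictly between $40179.4 and $75174.1; elsewhere both bids give the same outcome.
$40602.3: truthful payoff $0, deviation payoff −$422.9 → loss $422.9.
$60651.3: truthful payoff $0, deviation payoff −$20471.9 → loss $20471.9.
$50332.9: truthful payoff $0, deviation payoff −$10153.5 → loss $10153.5.
$48702.5: truthful payoff $0, deviation payoff −$8523.1 → loss $8523.1.
$67665.5: truthful payoff $0, deviation payoff −$27486.1 → loss $27486.1.
Total loss = $422.9 + $20471.9 + $10153.5 + $8523.1 + $27486.1 = $67057.5.

$67057.5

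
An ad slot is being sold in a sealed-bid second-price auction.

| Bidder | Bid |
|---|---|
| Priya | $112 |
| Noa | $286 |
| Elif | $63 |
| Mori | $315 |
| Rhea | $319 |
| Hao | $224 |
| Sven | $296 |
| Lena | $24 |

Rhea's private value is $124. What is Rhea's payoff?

−$191

Highest bid: Rhea at $319, so Rhea wins.
Second-highest bid: Mori at $315 — that is the price the winner pays.
Rhea's payoff = value − price = $124 − $315 = −$191.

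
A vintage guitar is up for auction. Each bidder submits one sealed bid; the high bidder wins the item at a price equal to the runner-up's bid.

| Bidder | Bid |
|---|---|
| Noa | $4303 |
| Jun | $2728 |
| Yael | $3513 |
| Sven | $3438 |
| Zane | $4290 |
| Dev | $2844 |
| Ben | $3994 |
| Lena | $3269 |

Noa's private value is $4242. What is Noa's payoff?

−$48

Highest bid: Noa at $4303, so Noa wins.
Second-highest bid: Zane at $4290 — that is the price the winner pays.
Noa's payoff = value − price = $4242 − $4290 = −$48.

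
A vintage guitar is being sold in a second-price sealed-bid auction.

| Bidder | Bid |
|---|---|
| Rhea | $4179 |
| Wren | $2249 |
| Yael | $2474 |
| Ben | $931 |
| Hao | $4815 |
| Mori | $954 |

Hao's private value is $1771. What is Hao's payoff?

−$2408

Highest bid: Hao at $4815, so Hao wins.
Second-highest bid: Rhea at $4179 — that is the price the winner pays.
Hao's payoff = value − price = $1771 − $4179 = −$2408.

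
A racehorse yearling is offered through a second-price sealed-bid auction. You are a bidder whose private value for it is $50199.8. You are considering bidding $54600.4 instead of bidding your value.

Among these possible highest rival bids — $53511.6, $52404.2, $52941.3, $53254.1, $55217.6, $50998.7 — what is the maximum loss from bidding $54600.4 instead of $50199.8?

$53511.6: truthful gives $0, deviation gives −$3311.8 → loss $3311.8.
$52404.2: truthful gives $0, deviation gives −$2204.4 → loss $2204.4.
$52941.3: truthful gives $0, deviation gives −$2741.5 → loss $2741.5.
$53254.1: truthful gives $0, deviation gives −$3054.3 → loss $3054.3.
$55217.6: same outcome either way → loss $0.
$50998.7: truthful gives $0, deviation gives −$798.9 → loss $798.9.
Maximum loss: $3311.8.

$3311.8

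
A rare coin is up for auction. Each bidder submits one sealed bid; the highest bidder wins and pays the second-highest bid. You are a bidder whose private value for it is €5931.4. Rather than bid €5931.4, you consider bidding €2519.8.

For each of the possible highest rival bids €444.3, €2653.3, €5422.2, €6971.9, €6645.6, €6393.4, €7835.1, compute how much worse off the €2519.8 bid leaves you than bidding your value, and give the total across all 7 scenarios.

The deviation costs you only when the competing bid falls strictly between €2519.8 and €5931.4; elsewhere both bids give the same outcome.
€444.3: outcomes coincide → loss €0.
€2653.3: truthful payoff €3278.1, deviation payoff €0 → loss €3278.1.
€5422.2: truthful payoff €509.2, deviation payoff €0 → loss €509.2.
€6971.9: outcomes coincide → loss €0.
€6645.6: outcomes coincide → loss €0.
€6393.4: outcomes coincide → loss €0.
€7835.1: outcomes coincide → loss €0.
Total loss = €3278.1 + €509.2 = €3787.3.

€3787.3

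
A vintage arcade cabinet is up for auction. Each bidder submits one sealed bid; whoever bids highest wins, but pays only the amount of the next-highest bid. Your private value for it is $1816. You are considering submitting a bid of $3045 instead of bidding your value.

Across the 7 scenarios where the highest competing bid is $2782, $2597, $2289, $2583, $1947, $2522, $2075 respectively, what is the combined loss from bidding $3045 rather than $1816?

$4083

The deviation costs you only when the competing bid falls strictly between $1816 and $3045; elsewhere both bids give the same outcome.
$2782: truthful payoff $0, deviation payoff −$966 → loss $966.
$2597: truthful payoff $0, deviation payoff −$781 → loss $781.
$2289: truthful payoff $0, deviation payoff −$473 → loss $473.
$2583: truthful payoff $0, deviation payoff −$767 → loss $767.
$1947: truthful payoff $0, deviation payoff −$131 → loss $131.
$2522: truthful payoff $0, deviation payoff −$706 → loss $706.
$2075: truthful payoff $0, deviation payoff −$259 → loss $259.
Total loss = $966 + $781 + $473 + $767 + $131 + $706 + $259 = $4083.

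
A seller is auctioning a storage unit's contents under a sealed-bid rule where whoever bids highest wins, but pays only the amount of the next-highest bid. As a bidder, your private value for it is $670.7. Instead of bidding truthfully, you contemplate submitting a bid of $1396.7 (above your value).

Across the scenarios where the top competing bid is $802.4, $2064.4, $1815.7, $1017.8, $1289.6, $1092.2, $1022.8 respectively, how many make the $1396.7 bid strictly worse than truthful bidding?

The deviation hurts exactly when the highest competing bid lies strictly between $670.7 and $1396.7 — overbidding then wins at a price above your value.
$802.4: inside the interval → strictly worse (loss $131.7).
$2064.4: above both → same outcome either way.
$1815.7: above both → same outcome either way.
$1017.8: inside the interval → strictly worse (loss $347.1).
$1289.6: inside the interval → strictly worse (loss $618.9).
$1092.2: inside the interval → strictly worse (loss $421.5).
$1022.8: inside the interval → strictly worse (loss $352.1).
Count: 5.

5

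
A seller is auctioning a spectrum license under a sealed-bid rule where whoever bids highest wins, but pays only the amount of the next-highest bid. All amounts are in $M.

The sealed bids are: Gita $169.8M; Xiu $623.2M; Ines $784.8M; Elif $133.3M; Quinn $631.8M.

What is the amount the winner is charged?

$631.8M

Highest bid: Ines at $784.8M, so Ines wins.
Second-highest bid: Quinn at $631.8M — that is the price the winner pays.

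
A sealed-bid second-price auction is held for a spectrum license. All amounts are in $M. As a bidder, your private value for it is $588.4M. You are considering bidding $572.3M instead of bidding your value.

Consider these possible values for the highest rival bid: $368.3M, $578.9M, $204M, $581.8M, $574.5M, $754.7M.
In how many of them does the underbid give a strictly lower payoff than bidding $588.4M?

3

The deviation hurts exactly when the highest competing bid lies strictly between $572.3M and $588.4M — underbidding then forfeits a profitable win.
$368.3M: below both → same outcome either way.
$578.9M: inside the interval → strictly worse (loss $9.5M).
$204M: below both → same outcome either way.
$581.8M: inside the interval → strictly worse (loss $6.6M).
$574.5M: inside the interval → strictly worse (loss $13.9M).
$754.7M: above both → same outcome either way.
Count: 3.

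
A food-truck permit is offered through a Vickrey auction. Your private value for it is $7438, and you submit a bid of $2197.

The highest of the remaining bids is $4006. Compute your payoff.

$0

Your bid $2197 is below the highest competing bid $4006, so you lose.
A losing bidder pays nothing and receives nothing: payoff = $0.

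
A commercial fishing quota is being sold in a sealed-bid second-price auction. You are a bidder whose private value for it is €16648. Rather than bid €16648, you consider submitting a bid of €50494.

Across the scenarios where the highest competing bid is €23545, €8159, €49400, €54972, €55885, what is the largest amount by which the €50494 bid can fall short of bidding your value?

€32752

€23545: truthful gives €0, deviation gives −€6897 → loss €6897.
€8159: same outcome either way → loss €0.
€49400: truthful gives €0, deviation gives −€32752 → loss €32752.
€54972: same outcome either way → loss €0.
€55885: same outcome either way → loss €0.
Maximum loss: €32752.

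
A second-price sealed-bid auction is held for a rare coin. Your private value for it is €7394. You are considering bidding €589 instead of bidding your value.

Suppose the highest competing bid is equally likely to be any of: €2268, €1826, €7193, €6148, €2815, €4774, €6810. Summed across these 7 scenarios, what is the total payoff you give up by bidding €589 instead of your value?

The deviation costs you only when the competing bid falls strictly between €589 and €7394; elsewhere both bids give the same outcome.
€2268: truthful payoff €5126, deviation payoff €0 → loss €5126.
€1826: truthful payoff €5568, deviation payoff €0 → loss €5568.
€7193: truthful payoff €201, deviation payoff €0 → loss €201.
€6148: truthful payoff €1246, deviation payoff €0 → loss €1246.
€2815: truthful payoff €4579, deviation payoff €0 → loss €4579.
€4774: truthful payoff €2620, deviation payoff €0 → loss €2620.
€6810: truthful payoff €584, deviation payoff €0 → loss €584.
Total loss = €5126 + €5568 + €201 + €1246 + €4579 + €2620 + €584 = €19924.

€19924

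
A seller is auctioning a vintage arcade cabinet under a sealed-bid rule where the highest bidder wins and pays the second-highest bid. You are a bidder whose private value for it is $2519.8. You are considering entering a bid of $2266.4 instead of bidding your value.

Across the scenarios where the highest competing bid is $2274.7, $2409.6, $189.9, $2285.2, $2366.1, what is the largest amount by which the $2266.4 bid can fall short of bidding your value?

$245.1

$2274.7: truthful gives $245.1, deviation gives $0 → loss $245.1.
$2409.6: truthful gives $110.2, deviation gives $0 → loss $110.2.
$189.9: same outcome either way → loss $0.
$2285.2: truthful gives $234.6, deviation gives $0 → loss $234.6.
$2366.1: truthful gives $153.7, deviation gives $0 → loss $153.7.
Maximum loss: $245.1.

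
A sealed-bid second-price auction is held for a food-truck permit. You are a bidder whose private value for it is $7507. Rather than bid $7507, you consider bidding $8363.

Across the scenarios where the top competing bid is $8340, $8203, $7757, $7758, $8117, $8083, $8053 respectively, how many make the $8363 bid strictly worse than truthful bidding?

7

The deviation hurts exactly when the highest competing bid lies strictly between $7507 and $8363 — overbidding then wins at a price above your value.
$8340: inside the interval → strictly worse (loss $833).
$8203: inside the interval → strictly worse (loss $696).
$7757: inside the interval → strictly worse (loss $250).
$7758: inside the interval → strictly worse (loss $251).
$8117: inside the interval → strictly worse (loss $610).
$8083: inside the interval → strictly worse (loss $576).
$8053: inside the interval → strictly worse (loss $546).
Count: 7.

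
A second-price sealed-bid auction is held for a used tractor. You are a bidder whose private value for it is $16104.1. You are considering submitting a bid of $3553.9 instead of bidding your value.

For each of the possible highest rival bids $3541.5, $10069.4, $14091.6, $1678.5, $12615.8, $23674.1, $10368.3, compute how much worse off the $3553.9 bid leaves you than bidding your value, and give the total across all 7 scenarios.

The deviation costs you only when the competing bid falls strictly between $3553.9 and $16104.1; elsewhere both bids give the same outcome.
$3541.5: outcomes coincide → loss $0.
$10069.4: truthful payoff $6034.7, deviation payoff $0 → loss $6034.7.
$14091.6: truthful payoff $2012.5, deviation payoff $0 → loss $2012.5.
$1678.5: outcomes coincide → loss $0.
$12615.8: truthful payoff $3488.3, deviation payoff $0 → loss $3488.3.
$23674.1: outcomes coincide → loss $0.
$10368.3: truthful payoff $5735.8, deviation payoff $0 → loss $5735.8.
Total loss = $6034.7 + $2012.5 + $3488.3 + $5735.8 = $17271.3.

$17271.3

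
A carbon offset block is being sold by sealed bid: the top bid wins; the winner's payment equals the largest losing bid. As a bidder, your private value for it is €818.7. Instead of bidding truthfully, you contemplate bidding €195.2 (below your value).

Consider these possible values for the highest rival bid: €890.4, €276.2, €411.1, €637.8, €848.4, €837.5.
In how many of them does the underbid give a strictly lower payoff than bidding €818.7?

3

The deviation hurts exactly when the highest competing bid lies strictly between €195.2 and €818.7 — underbidding then forfeits a profitable win.
€890.4: above both → same outcome either way.
€276.2: inside the interval → strictly worse (loss €542.5).
€411.1: inside the interval → strictly worse (loss €407.6).
€637.8: inside the interval → strictly worse (loss €180.9).
€848.4: above both → same outcome either way.
€837.5: above both → same outcome either way.
Count: 3.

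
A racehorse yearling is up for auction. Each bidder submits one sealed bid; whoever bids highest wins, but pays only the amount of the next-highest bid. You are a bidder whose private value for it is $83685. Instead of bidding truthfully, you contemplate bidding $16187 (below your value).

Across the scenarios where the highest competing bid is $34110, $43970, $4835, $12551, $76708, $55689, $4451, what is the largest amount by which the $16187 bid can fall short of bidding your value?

$49575

$34110: truthful gives $49575, deviation gives $0 → loss $49575.
$43970: truthful gives $39715, deviation gives $0 → loss $39715.
$4835: same outcome either way → loss $0.
$12551: same outcome either way → loss $0.
$76708: truthful gives $6977, deviation gives $0 → loss $6977.
$55689: truthful gives $27996, deviation gives $0 → loss $27996.
$4451: same outcome either way → loss $0.
Maximum loss: $49575.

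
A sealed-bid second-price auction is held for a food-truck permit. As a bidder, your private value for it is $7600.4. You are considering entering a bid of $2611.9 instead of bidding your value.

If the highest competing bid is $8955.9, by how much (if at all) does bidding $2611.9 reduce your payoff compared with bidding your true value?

Bidding your value $7600.4: you lose (since $7600.4 < $8955.9). Payoff $0.
Bidding $2611.9: you lose. Payoff $0.
Difference = $0 − $0 = $0; both bids lead to the same outcome because the competing bid is above both your value and your alternative bid.

$0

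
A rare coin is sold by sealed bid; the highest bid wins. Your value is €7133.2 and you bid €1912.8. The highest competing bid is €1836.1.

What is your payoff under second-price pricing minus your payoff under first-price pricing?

€76.7

You have the highest bid, so you win under either rule.
Second-price: pay €1836.1 → payoff €5297.1.
First-price: pay your own bid €1912.8 → payoff €5220.4.
Difference = €5297.1 − (€5220.4) = €76.7.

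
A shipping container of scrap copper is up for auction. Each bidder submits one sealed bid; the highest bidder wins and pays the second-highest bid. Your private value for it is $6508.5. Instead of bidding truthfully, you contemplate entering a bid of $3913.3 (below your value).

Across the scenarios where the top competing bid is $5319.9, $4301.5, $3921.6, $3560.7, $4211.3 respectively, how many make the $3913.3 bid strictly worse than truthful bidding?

4

The deviation hurts exactly when the highest competing bid lies strictly between $3913.3 and $6508.5 — underbidding then forfeits a profitable win.
$5319.9: inside the interval → strictly worse (loss $1188.6).
$4301.5: inside the interval → strictly worse (loss $2207).
$3921.6: inside the interval → strictly worse (loss $2586.9).
$3560.7: below both → same outcome either way.
$4211.3: inside the interval → strictly worse (loss $2297.2).
Count: 4.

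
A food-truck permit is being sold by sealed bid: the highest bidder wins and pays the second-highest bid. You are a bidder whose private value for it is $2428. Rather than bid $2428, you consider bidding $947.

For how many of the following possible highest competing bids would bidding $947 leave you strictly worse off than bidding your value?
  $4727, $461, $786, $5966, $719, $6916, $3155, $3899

0

The deviation hurts exactly when the highest competing bid lies strictly between $947 and $2428 — underbidding then forfeits a profitable win.
$4727: above both → same outcome either way.
$461: below both → same outcome either way.
$786: below both → same outcome either way.
$5966: above both → same outcome either way.
$719: below both → same outcome either way.
$6916: above both → same outcome either way.
$3155: above both → same outcome either way.
$3899: above both → same outcome either way.
Count: 0.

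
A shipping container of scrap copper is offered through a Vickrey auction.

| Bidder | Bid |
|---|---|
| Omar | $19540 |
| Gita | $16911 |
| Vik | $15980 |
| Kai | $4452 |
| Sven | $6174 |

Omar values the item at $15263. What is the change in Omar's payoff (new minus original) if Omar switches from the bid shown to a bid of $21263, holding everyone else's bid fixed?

$0

The highest bid among the other bidders is $16911; Omar's bid doesn't change that.
Original bid $19540: Omar is highest, pays the top rival bid $16911; payoff $15263 − $16911 = −$1648.
Alternative bid $21263: Omar is highest, pays the top rival bid $16911; payoff $15263 − $16911 = −$1648.
Change in payoff = −$1648 − (−$1648) = $0.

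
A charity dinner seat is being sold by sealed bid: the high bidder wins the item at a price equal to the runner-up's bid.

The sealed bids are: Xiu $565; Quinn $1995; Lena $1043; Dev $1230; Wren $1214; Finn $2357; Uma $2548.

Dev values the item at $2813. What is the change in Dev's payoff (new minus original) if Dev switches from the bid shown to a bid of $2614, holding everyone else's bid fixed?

$265

The highest bid among the other bidders is $2548; Dev's bid doesn't change that.
Original bid $1230: Dev is not highest (top rival bid is $2548); payoff $0.
Alternative bid $2614: Dev is highest, pays the top rival bid $2548; payoff $2813 − $2548 = $265.
Change in payoff = $265 − ($0) = $265.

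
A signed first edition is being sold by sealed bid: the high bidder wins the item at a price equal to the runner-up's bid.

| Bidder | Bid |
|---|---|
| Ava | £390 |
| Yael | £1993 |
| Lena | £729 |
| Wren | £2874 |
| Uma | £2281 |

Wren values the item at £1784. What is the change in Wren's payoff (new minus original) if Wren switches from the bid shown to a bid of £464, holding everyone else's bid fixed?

The highest bid among the other bidders is £2281; Wren's bid doesn't change that.
Original bid £2874: Wren is highest, pays the top rival bid £2281; payoff £1784 − £2281 = −£497.
Alternative bid £464: Wren is not highest (top rival bid is £2281); payoff £0.
Change in payoff = £0 − (−£497) = £497.

£497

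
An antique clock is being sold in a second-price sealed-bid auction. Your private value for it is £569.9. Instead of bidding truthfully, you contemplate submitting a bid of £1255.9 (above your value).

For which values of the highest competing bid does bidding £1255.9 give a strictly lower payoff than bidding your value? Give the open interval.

(£569.9, £1255.9)

If the competing bid is below £569.9, both bids win at the same price — no difference.
If it is above £1255.9, both bids lose — no difference.
If it lies strictly between £569.9 and £1255.9, bidding your value loses (payoff 0) while bidding £1255.9 wins at a price above your value (payoff negative).
So the deviation strictly hurts on the open interval (£569.9, £1255.9).
Truthful bidding weakly dominates here: raising your bid can only win items priced above your value, and lowering it can only forfeit items priced below.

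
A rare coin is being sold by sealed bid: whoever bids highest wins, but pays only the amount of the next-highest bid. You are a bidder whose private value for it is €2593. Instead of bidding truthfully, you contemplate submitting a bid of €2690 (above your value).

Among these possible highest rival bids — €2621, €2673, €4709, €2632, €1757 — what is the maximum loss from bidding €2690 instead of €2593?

€80

€2621: truthful gives €0, deviation gives −€28 → loss €28.
€2673: truthful gives €0, deviation gives −€80 → loss €80.
€4709: same outcome either way → loss €0.
€2632: truthful gives €0, deviation gives −€39 → loss €39.
€1757: same outcome either way → loss €0.
Maximum loss: €80.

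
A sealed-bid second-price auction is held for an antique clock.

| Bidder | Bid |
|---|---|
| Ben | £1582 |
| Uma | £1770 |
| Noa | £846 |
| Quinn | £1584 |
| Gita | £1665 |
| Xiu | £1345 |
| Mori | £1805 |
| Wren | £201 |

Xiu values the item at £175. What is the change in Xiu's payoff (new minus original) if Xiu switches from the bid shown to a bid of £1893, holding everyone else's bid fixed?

−£1630

The highest bid among the other bidders is £1805; Xiu's bid doesn't change that.
Original bid £1345: Xiu is not highest (top rival bid is £1805); payoff £0.
Alternative bid £1893: Xiu is highest, pays the top rival bid £1805; payoff £175 − £1805 = −£1630.
Change in payoff = −£1630 − (£0) = −£1630.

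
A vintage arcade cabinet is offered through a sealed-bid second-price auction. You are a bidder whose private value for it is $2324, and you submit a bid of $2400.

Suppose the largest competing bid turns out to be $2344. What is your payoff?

−$20

Your bid $2400 exceeds the highest competing bid $2344, so you win.
In a second-price auction the winner pays the second-highest bid, $2344.
Payoff = value − price = $2324 − $2344 = −$20.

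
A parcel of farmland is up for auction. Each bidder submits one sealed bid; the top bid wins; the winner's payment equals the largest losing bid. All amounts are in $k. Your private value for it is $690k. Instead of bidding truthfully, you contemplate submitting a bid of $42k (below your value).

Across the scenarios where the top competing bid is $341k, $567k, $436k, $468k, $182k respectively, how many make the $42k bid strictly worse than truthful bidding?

The deviation hurts exactly when the highest competing bid lies strictly between $42k and $690k — underbidding then forfeits a profitable win.
$341k: inside the interval → strictly worse (loss $349k).
$567k: inside the interval → strictly worse (loss $123k).
$436k: inside the interval → strictly worse (loss $254k).
$468k: inside the interval → strictly worse (loss $222k).
$182k: inside the interval → strictly worse (loss $508k).
Count: 5.

5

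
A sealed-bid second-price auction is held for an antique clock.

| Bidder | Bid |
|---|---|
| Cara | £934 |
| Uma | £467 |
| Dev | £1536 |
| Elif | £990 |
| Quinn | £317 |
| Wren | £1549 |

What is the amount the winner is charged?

£1536

Highest bid: Wren at £1549, so Wren wins.
Second-highest bid: Dev at £1536 — that is the price the winner pays.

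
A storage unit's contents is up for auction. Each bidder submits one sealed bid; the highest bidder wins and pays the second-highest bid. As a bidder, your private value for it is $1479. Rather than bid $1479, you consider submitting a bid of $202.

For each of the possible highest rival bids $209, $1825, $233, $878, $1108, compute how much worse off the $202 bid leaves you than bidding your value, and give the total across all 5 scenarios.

$3488

The deviation costs you only when the competing bid falls strictly between $202 and $1479; elsewhere both bids give the same outcome.
$209: truthful payoff $1270, deviation payoff $0 → loss $1270.
$1825: outcomes coincide → loss $0.
$233: truthful payoff $1246, deviation payoff $0 → loss $1246.
$878: truthful payoff $601, deviation payoff $0 → loss $601.
$1108: truthful payoff $371, deviation payoff $0 → loss $371.
Total loss = $1270 + $1246 + $601 + $371 = $3488.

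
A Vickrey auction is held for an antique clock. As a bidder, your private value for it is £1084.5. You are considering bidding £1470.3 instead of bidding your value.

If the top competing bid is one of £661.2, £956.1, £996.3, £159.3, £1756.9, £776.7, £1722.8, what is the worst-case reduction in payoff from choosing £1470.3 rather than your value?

£0

£661.2: same outcome either way → loss £0.
£956.1: same outcome either way → loss £0.
£996.3: same outcome either way → loss £0.
£159.3: same outcome either way → loss £0.
£1756.9: same outcome either way → loss £0.
£776.7: same outcome either way → loss £0.
£1722.8: same outcome either way → loss £0.
Maximum loss: £0.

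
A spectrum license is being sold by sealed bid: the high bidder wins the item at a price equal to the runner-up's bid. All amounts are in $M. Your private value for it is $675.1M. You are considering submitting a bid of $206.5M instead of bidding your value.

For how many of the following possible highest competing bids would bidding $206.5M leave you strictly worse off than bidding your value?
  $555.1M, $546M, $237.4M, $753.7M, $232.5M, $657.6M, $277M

The deviation hurts exactly when the highest competing bid lies strictly between $206.5M and $675.1M — underbidding then forfeits a profitable win.
$555.1M: inside the interval → strictly worse (loss $120M).
$546M: inside the interval → strictly worse (loss $129.1M).
$237.4M: inside the interval → strictly worse (loss $437.7M).
$753.7M: above both → same outcome either way.
$232.5M: inside the interval → strictly worse (loss $442.6M).
$657.6M: inside the interval → strictly worse (loss $17.5M).
$277M: inside the interval → strictly worse (loss $398.1M).
Count: 6.

6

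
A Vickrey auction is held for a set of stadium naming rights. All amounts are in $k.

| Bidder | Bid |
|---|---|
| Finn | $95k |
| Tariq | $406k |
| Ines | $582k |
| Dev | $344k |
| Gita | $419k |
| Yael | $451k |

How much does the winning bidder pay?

Highest bid: Ines at $582k, so Ines wins.
Second-highest bid: Yael at $451k — that is the price the winner pays.

$451k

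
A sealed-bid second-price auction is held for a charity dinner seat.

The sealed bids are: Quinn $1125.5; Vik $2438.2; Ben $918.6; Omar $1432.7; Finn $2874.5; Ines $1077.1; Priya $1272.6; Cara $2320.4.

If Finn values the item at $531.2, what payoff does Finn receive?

−$1907

Highest bid: Finn at $2874.5, so Finn wins.
Second-highest bid: Vik at $2438.2 — that is the price the winner pays.
Finn's payoff = value − price = $531.2 − $2438.2 = −$1907.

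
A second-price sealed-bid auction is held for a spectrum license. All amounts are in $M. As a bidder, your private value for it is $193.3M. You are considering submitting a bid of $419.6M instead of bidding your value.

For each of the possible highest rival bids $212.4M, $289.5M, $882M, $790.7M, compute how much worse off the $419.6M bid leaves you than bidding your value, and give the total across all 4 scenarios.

$115.3M

The deviation costs you only when the competing bid falls strictly between $193.3M and $419.6M; elsewhere both bids give the same outcome.
$212.4M: truthful payoff $0M, deviation payoff −$19.1M → loss $19.1M.
$289.5M: truthful payoff $0M, deviation payoff −$96.2M → loss $96.2M.
$882M: outcomes coincide → loss $0M.
$790.7M: outcomes coincide → loss $0M.
Total loss = $19.1M + $96.2M = $115.3M.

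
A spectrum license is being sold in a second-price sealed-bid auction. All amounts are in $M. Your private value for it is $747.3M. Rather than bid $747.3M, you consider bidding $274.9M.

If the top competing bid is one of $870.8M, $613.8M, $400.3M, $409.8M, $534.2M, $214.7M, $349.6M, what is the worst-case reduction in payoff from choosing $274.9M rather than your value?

$397.7M

$870.8M: same outcome either way → loss $0M.
$613.8M: truthful gives $133.5M, deviation gives $0M → loss $133.5M.
$400.3M: truthful gives $347M, deviation gives $0M → loss $347M.
$409.8M: truthful gives $337.5M, deviation gives $0M → loss $337.5M.
$534.2M: truthful gives $213.1M, deviation gives $0M → loss $213.1M.
$214.7M: same outcome either way → loss $0M.
$349.6M: truthful gives $397.7M, deviation gives $0M → loss $397.7M.
Maximum loss: $397.7M.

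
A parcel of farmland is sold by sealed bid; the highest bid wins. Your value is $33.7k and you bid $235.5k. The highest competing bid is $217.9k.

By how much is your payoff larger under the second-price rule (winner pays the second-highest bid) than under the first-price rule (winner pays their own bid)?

You have the highest bid, so you win under either rule.
Second-price: pay $217.9k → payoff −$184.2k.
First-price: pay your own bid $235.5k → payoff −$201.8k.
Difference = −$184.2k − (−$201.8k) = $17.6k.

$17.6k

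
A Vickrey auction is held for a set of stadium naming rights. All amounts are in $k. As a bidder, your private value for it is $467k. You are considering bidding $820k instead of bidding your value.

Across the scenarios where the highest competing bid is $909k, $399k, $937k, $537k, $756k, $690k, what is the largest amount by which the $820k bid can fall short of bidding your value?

$909k: same outcome either way → loss $0k.
$399k: same outcome either way → loss $0k.
$937k: same outcome either way → loss $0k.
$537k: truthful gives $0k, deviation gives −$70k → loss $70k.
$756k: truthful gives $0k, deviation gives −$289k → loss $289k.
$690k: truthful gives $0k, deviation gives −$223k → loss $223k.
Maximum loss: $289k.

$289k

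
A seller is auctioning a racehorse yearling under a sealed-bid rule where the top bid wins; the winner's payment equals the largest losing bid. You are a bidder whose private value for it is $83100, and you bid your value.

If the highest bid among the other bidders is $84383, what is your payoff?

$0

Your bid $83100 is below the highest competing bid $84383, so you lose.
A losing bidder pays nothing and receives nothing: payoff = $0.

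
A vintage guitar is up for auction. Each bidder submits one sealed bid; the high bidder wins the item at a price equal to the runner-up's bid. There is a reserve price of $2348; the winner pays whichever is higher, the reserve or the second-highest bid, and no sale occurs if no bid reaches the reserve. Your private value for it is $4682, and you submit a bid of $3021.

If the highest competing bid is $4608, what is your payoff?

$0

Your bid $3021 is below the highest competing bid $4608, so you lose. Payoff $0.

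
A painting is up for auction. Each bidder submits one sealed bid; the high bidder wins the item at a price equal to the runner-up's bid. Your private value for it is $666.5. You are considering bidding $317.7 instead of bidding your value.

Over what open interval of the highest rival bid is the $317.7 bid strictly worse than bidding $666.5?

($317.7, $666.5)

If the competing bid is below $317.7, both bids win at the same price — no difference.
If it is above $666.5, both bids lose — no difference.
If it lies strictly between $317.7 and $666.5, bidding your value wins at a price below your value (positive payoff) while bidding $317.7 loses (payoff 0).
So the deviation strictly hurts on the open interval ($317.7, $666.5).
Truthful bidding weakly dominates here: raising your bid can only win items priced above your value, and lowering it can only forfeit items priced below.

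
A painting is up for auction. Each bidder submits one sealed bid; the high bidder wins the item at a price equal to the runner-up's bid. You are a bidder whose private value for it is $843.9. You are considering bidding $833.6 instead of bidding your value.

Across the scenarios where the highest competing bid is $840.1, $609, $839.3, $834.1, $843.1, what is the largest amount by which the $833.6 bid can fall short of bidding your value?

$9.8

$840.1: truthful gives $3.8, deviation gives $0 → loss $3.8.
$609: same outcome either way → loss $0.
$839.3: truthful gives $4.6, deviation gives $0 → loss $4.6.
$834.1: truthful gives $9.8, deviation gives $0 → loss $9.8.
$843.1: truthful gives $0.8, deviation gives $0 → loss $0.8.
Maximum loss: $9.8.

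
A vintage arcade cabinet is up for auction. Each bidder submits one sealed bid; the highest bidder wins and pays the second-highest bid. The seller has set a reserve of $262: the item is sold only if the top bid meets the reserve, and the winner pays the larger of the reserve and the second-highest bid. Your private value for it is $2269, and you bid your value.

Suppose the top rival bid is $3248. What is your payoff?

$0

Your bid $2269 is below the highest competing bid $3248, so you lose. Payoff $0.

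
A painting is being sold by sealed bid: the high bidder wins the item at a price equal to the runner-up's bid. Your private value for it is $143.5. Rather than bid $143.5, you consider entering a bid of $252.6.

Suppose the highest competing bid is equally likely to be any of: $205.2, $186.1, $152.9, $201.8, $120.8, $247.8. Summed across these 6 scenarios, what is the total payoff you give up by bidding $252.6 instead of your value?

$276.3

The deviation costs you only when the competing bid falls strictly between $143.5 and $252.6; elsewhere both bids give the same outcome.
$205.2: truthful payoff $0, deviation payoff −$61.7 → loss $61.7.
$186.1: truthful payoff $0, deviation payoff −$42.6 → loss $42.6.
$152.9: truthful payoff $0, deviation payoff −$9.4 → loss $9.4.
$201.8: truthful payoff $0, deviation payoff −$58.3 → loss $58.3.
$120.8: outcomes coincide → loss $0.
$247.8: truthful payoff $0, deviation payoff −$104.3 → loss $104.3.
Total loss = $61.7 + $42.6 + $9.4 + $58.3 + $104.3 = $276.3.
Truthful bidding weakly dominates here: raising your bid can only win items priced above your value, and lowering it can only forfeit items priced below.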